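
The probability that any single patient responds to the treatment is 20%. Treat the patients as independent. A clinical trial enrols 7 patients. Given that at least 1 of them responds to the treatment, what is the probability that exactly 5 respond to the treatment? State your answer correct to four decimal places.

X ~ Binomial(7, 0.20). Want P(X=5 | X≥1) = P(X=5) / P(X≥1).
P(X=5) = C(7,5)·0.20^5·0.80^2 = 0.004301
P(X≥1) = 1 − 0.209715 = 0.790285
Ratio = 0.004301 / 0.790285 = 0.005442

0.0054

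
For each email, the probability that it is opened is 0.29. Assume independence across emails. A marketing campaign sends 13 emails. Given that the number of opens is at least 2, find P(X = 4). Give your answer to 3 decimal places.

0.250

X ~ Binomial(13, 0.29). Want P(X=4 | X≥2) = P(X=4) / P(X≥2).
P(X=4) = C(13,4)·0.29^4·0.71^9 = 0.23186
P(X≥2) = 1 − 0.01165 − 0.06186 = 0.92648
Ratio = 0.23186 / 0.92648 = 0.25026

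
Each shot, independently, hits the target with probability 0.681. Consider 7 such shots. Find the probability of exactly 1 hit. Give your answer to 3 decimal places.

0.005

X ~ Binomial(n=7, p=0.681).
P(X=1) = C(7,1) · p^1 · (1−p)^6
= 7 · 0.681 · 0.0010538 = 0.00502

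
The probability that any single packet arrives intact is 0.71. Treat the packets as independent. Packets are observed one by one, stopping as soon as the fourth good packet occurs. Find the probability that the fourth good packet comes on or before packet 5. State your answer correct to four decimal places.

0.5489

Finishing within 5 packets ⇔ at least 4 successes in the first 5. With X ~ Binomial(5, 0.71), P(Y ≤ 5) = 1 − P(X ≤ 3).
  k=0: C(5,0)·0.71^0·0.29^5 = 0.002051
  k=1: C(5,1)·0.71^1·0.29^4 = 0.025108
  k=2: C(5,2)·0.71^2·0.29^3 = 0.122945
  k=3: C(5,3)·0.71^3·0.29^2 = 0.301003
1 − 0.451108 = 0.548892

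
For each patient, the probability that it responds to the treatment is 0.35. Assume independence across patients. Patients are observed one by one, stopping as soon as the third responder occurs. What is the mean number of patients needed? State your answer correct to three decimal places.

8.571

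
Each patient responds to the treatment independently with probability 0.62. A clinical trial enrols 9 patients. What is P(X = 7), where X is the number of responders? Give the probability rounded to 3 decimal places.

0.183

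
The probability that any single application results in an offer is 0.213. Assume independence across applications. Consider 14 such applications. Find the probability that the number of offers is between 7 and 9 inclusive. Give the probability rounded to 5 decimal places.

0.01633

X ~ Binomial(14, 0.213); P(7 ≤ X ≤ 9) = Σ C(14,k) p^k (1−p)^(14−k) over k:
  k=7: C(14,7)·0.213^7·0.787^7 = 0.0127652
  k=8: C(14,8)·0.213^8·0.787^6 = 0.0030230
  k=9: C(14,9)·0.213^9·0.787^5 = 0.0005454
Total = 0.0163337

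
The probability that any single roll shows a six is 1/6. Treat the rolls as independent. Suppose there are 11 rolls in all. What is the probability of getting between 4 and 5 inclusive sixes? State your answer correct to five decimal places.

0.09096

X ~ Binomial(11, 0.166667); P(4 ≤ X ≤ 5) = Σ C(11,k) p^k (1−p)^(11−k) over k:
  k=4: C(11,4)·0.166667^4·0.833333^7 = 0.0710625
  k=5: C(11,5)·0.166667^5·0.833333^6 = 0.0198975
Total = 0.0909599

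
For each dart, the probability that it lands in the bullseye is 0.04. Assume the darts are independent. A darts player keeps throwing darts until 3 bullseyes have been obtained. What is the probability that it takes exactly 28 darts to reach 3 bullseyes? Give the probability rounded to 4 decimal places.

Y = trial on which the third success occurs; negative binomial, r=3, p=0.04.
P(Y=28) = C(27,2) · p^3 · (1−p)^25
= 351 · 6.4e-05 · 0.3604 = 0.008096

0.0081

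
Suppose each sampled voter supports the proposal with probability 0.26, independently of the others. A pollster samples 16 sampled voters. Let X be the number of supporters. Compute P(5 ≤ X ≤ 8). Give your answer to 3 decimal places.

0.396

X ~ Binomial(16, 0.26); P(5 ≤ X ≤ 8) = Σ C(16,k) p^k (1−p)^(16−k) over k:
  k=5: C(16,5)·0.26^5·0.74^11 = 0.18910
  k=6: C(16,6)·0.26^6·0.74^10 = 0.12181
  k=7: C(16,7)·0.26^7·0.74^9 = 0.06114
  k=8: C(16,8)·0.26^8·0.74^8 = 0.02417
Total = 0.39622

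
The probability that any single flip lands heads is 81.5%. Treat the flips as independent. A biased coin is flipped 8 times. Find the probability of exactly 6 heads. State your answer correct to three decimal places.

0.281

X ~ Binomial(n=8, p=0.815).
P(X=6) = C(8,6) · p^6 · (1−p)^2
= 28 · 0.29305 · 0.034225 = 0.28083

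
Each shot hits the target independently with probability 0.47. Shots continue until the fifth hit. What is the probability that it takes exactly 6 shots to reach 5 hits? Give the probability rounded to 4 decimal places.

0.0608

Y = trial on which the fifth success occurs; negative binomial, r=5, p=0.47.
P(Y=6) = C(5,4) · p^5 · (1−p)^1
= 5 · 0.022935 · 0.53 = 0.060776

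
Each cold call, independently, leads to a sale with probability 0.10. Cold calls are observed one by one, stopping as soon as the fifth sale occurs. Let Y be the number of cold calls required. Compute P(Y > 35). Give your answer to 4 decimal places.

0.7307

Needing more than 35 cold calls ⇔ fewer than 5 successes in the first 35. With X ~ Binomial(35, 0.10), P(Y > 35) = P(X ≤ 4).
  k=0: C(35,0)·0.10^0·0.90^35 = 0.025032
  k=1: C(35,1)·0.10^1·0.90^34 = 0.097345
  k=2: C(35,2)·0.10^2·0.90^33 = 0.183874
  k=3: C(35,3)·0.10^3·0.90^32 = 0.224735
  k=4: C(35,4)·0.10^4·0.90^31 = 0.199764
P(X ≤ 4) = 0.730749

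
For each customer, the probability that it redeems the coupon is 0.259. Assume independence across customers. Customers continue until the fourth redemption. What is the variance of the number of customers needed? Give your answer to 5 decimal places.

Y = total customers until the fourth success; negative binomial with r=4, p=0.259.
Var(Y) = r(1−p)/p² = 4·0.741 / 0.259² = 44.1853878

44.18539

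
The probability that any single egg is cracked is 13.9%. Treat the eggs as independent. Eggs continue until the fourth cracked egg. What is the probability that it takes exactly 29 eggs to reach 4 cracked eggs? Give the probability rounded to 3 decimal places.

Y = trial on which the fourth success occurs; negative binomial, r=4, p=0.139.
P(Y=29) = C(28,3) · p^4 · (1−p)^25
= 3276 · 0.0003733 · 0.023718 = 0.02901

0.029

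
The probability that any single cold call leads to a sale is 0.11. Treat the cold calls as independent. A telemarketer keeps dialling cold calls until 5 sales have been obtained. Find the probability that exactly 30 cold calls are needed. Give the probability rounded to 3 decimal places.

0.021

Y = trial on which the fifth success occurs; negative binomial, r=5, p=0.11.
P(Y=30) = C(29,4) · p^5 · (1−p)^25
= 23751 · 1.6105e-05 · 0.054294 = 0.02077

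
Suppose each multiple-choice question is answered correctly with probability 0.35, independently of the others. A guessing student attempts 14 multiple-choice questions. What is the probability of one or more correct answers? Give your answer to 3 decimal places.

P(at least one) = 1 − P(none) = 1 − (1 − 0.35)^14
= 1 − 0.00240 = 0.99760

0.998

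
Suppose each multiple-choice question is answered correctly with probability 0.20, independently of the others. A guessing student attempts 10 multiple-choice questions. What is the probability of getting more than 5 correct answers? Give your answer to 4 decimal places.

0.0064

X ~ Binomial(10, 0.20); P(X ≥ 6) = Σ C(10,k) p^k (1−p)^(10−k) over k:
  k=6: C(10,6)·0.20^6·0.80^4 = 0.005505
  k=7: C(10,7)·0.20^7·0.80^3 = 0.000786
  k=8: C(10,8)·0.20^8·0.80^2 = 0.000074
  k=9: C(10,9)·0.20^9·0.80^1 = 0.000004
  k=10: C(10,10)·0.20^10·0.80^0 = 0.000000
Total = 0.006369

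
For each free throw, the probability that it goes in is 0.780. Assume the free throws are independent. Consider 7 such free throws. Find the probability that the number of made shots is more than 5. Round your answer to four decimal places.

0.5225

X ~ Binomial(7, 0.78); P(X ≥ 6) = Σ C(7,k) p^k (1−p)^(7−k) over k:
  k=6: C(7,6)·0.78^6·0.22^1 = 0.346807
  k=7: C(7,7)·0.78^7·0.22^0 = 0.175656
Total = 0.522463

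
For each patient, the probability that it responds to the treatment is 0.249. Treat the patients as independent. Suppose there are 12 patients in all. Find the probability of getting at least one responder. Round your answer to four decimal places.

P(at least one) = 1 − P(none) = 1 − (1 − 0.249)^12
= 1 − 0.032187 = 0.967813

0.9678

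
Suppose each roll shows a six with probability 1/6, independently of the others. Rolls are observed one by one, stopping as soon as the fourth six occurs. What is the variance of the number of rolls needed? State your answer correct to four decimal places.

Y = total rolls until the fourth success; negative binomial with r=4, p=0.166667.
Var(Y) = r(1−p)/p² = 4·0.833333 / 0.166667² = 120.000000

120.0000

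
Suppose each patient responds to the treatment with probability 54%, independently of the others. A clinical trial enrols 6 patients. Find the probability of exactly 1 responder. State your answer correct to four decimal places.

X ~ Binomial(n=6, p=0.54).
P(X=1) = C(6,1) · p^1 · (1−p)^5
= 6 · 0.54 · 0.020596 = 0.066732

0.0667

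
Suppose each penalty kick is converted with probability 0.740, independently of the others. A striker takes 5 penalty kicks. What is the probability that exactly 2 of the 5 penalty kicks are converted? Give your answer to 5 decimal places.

X ~ Binomial(n=5, p=0.74).
P(X=2) = C(5,2) · p^2 · (1−p)^3
= 10 · 0.5476 · 0.017576 = 0.0962462

0.09625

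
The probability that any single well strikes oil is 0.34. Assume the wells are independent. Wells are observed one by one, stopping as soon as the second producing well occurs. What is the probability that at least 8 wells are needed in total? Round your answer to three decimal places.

0.251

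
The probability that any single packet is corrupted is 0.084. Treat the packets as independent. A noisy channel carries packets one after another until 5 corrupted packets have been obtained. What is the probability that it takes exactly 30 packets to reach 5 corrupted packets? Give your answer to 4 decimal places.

Y = trial on which the fifth success occurs; negative binomial, r=5, p=0.084.
P(Y=30) = C(29,4) · p^5 · (1−p)^25
= 23751 · 4.1821e-06 · 0.11153 = 0.011078

0.0111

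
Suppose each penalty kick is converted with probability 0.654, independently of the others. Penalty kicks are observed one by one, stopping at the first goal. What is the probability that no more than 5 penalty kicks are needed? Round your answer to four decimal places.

0.9950

Y = number of penalty kicks to the first success; geometric, p = 0.654.
P(Y ≤ 5) = 1 − (1−p)^5 = 1 − 0.004959 = 0.995041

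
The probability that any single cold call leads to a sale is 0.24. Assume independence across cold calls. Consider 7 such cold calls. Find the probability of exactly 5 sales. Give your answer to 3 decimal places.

X ~ Binomial(n=7, p=0.24).
P(X=5) = C(7,5) · p^5 · (1−p)^2
= 21 · 0.00079626 · 0.5776 = 0.00966

0.010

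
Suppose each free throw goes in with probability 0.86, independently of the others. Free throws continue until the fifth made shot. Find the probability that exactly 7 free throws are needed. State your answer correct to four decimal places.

Y = trial on which the fifth success occurs; negative binomial, r=5, p=0.86.
P(Y=7) = C(6,4) · p^5 · (1−p)^2
= 15 · 0.47043 · 0.0196 = 0.138306

0.1383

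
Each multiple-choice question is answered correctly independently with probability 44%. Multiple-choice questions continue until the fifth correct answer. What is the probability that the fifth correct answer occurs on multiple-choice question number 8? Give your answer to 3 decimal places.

Y = trial on which the fifth success occurs; negative binomial, r=5, p=0.44.
P(Y=8) = C(7,4) · p^5 · (1−p)^3
= 35 · 0.016492 · 0.17562 = 0.10137

0.101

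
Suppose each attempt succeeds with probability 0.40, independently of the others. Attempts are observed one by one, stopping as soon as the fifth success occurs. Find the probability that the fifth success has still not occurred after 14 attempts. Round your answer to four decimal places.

0.2793

Needing more than 14 attempts ⇔ fewer than 5 successes in the first 14. With X ~ Binomial(14, 0.40), P(Y > 14) = P(X ≤ 4).
  k=0: C(14,0)·0.40^0·0.60^14 = 0.000784
  k=1: C(14,1)·0.40^1·0.60^13 = 0.007314
  k=2: C(14,2)·0.40^2·0.60^12 = 0.031694
  k=3: C(14,3)·0.40^3·0.60^11 = 0.084517
  k=4: C(14,4)·0.40^4·0.60^10 = 0.154948
P(X ≤ 4) = 0.279257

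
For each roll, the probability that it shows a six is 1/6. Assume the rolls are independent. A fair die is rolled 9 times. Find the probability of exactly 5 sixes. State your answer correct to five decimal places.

0.00781

X ~ Binomial(n=9, p=0.166667).
P(X=5) = C(9,5) · p^5 · (1−p)^4
= 126 · 0.0001286 · 0.48225 = 0.0078143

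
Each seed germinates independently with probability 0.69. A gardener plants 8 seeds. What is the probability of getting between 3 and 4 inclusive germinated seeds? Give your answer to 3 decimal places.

X ~ Binomial(8, 0.69); P(3 ≤ X ≤ 4) = Σ C(8,k) p^k (1−p)^(8−k) over k:
  k=3: C(8,3)·0.69^3·0.31^5 = 0.05267
  k=4: C(8,4)·0.69^4·0.31^4 = 0.14653
Total = 0.19920

0.199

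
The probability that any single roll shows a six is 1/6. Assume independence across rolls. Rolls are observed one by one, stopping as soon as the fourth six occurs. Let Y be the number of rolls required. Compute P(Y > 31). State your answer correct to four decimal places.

0.2168

Needing more than 31 rolls ⇔ fewer than 4 successes in the first 31. With X ~ Binomial(31, 0.166667), P(Y > 31) = P(X ≤ 3).
  k=0: C(31,0)·0.166667^0·0.833333^31 = 0.003511
  k=1: C(31,1)·0.166667^1·0.833333^30 = 0.021766
  k=2: C(31,2)·0.166667^2·0.833333^29 = 0.065297
  k=3: C(31,3)·0.166667^3·0.833333^28 = 0.126241
P(X ≤ 3) = 0.216815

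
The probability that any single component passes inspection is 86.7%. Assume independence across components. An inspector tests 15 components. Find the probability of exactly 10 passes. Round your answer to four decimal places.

X ~ Binomial(n=15, p=0.867).
P(X=10) = C(15,10) · p^10 · (1−p)^5
= 3003 · 0.23999 · 4.1616e-05 = 0.029992

0.0300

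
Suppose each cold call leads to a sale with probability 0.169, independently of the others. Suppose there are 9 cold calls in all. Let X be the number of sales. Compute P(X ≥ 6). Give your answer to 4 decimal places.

X ~ Binomial(9, 0.169); P(X ≥ 6) = Σ C(9,k) p^k (1−p)^(9−k) over k:
  k=6: C(9,6)·0.169^6·0.831^3 = 0.001123
  k=7: C(9,7)·0.169^7·0.831^2 = 0.000098
  k=8: C(9,8)·0.169^8·0.831^1 = 0.000005
  k=9: C(9,9)·0.169^9·0.831^0 = 0.000000
Total = 0.001226

0.0012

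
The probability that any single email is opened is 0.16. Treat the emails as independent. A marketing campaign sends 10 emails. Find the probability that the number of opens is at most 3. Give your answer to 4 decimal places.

X ~ Binomial(10, 0.16); P(X ≤ 3) = Σ C(10,k) p^k (1−p)^(10−k) over k:
  k=0: C(10,0)·0.16^0·0.84^10 = 0.174901
  k=1: C(10,1)·0.16^1·0.84^9 = 0.333145
  k=2: C(10,2)·0.16^2·0.84^8 = 0.285553
  k=3: C(10,3)·0.16^3·0.84^7 = 0.145043
Total = 0.938642

0.9386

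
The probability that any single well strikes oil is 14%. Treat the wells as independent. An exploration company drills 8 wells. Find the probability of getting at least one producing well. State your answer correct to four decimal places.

P(at least one) = 1 − P(none) = 1 − (1 − 0.14)^8
= 1 − 0.299218 = 0.700782

0.7008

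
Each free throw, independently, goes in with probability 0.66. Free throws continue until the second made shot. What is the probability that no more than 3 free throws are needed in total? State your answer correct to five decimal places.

Finishing within 3 free throws ⇔ at least 2 successes in the first 3. With X ~ Binomial(3, 0.66), P(Y ≤ 3) = 1 − P(X ≤ 1).
  k=0: C(3,0)·0.66^0·0.34^3 = 0.0393040
  k=1: C(3,1)·0.66^1·0.34^2 = 0.2288880
1 − 0.2681920 = 0.7318080

0.73181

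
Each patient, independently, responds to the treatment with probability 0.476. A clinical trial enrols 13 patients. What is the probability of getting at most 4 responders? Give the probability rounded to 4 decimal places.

0.1748

X ~ Binomial(13, 0.476); P(X ≤ 4) = Σ C(13,k) p^k (1−p)^(13−k) over k:
  k=0: C(13,0)·0.476^0·0.524^13 = 0.000225
  k=1: C(13,1)·0.476^1·0.524^12 = 0.002652
  k=2: C(13,2)·0.476^2·0.524^11 = 0.014453
  k=3: C(13,3)·0.476^3·0.524^10 = 0.048139
  k=4: C(13,4)·0.476^4·0.524^9 = 0.109324
Total = 0.174792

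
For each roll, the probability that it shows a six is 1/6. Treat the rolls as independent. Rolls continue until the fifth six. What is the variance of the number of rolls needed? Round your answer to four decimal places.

150.0000

Y = total rolls until the fifth success; negative binomial with r=5, p=0.166667.
Var(Y) = r(1−p)/p² = 5·0.833333 / 0.166667² = 150.000000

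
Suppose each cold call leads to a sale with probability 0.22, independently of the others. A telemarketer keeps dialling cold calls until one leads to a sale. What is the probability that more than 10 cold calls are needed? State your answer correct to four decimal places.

0.0834

Y = number of cold calls to the first success; geometric, p = 0.22.
P(Y > 10) = P(first 10 all fail) = (1−p)^10 = 0.083358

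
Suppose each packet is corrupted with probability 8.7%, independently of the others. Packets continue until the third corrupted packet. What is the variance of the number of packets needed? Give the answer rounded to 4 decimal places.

361.8708

Y = total packets until the third success; negative binomial with r=3, p=0.087.
Var(Y) = r(1−p)/p² = 3·0.913 / 0.087² = 361.870789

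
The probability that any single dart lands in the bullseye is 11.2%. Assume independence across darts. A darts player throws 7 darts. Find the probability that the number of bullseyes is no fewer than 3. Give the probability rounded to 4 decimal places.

0.0347

X ~ Binomial(7, 0.112); P(X ≥ 3) = Σ C(7,k) p^k (1−p)^(7−k) over k:
  k=3: C(7,3)·0.112^3·0.888^4 = 0.030576
  k=4: C(7,4)·0.112^4·0.888^3 = 0.003856
  k=5: C(7,5)·0.112^5·0.888^2 = 0.000292
  k=6: C(7,6)·0.112^6·0.888^1 = 0.000012
  k=7: C(7,7)·0.112^7·0.888^0 = 0.000000
Total = 0.034736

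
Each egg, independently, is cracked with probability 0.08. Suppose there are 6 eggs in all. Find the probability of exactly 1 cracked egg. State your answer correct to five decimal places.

0.31636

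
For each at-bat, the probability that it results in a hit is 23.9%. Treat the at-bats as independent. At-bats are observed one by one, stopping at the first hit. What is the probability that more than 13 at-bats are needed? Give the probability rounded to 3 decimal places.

Y = number of at-bats to the first success; geometric, p = 0.239.
P(Y > 13) = P(first 13 all fail) = (1−p)^13 = 0.02871

0.029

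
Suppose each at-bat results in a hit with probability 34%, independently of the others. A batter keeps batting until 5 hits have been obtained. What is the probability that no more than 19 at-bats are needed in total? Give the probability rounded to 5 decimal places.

Finishing within 19 at-bats ⇔ at least 5 successes in the first 19. With X ~ Binomial(19, 0.34), P(Y ≤ 19) = 1 − P(X ≤ 4).
  k=0: C(19,0)·0.34^0·0.66^19 = 0.0003727
  k=1: C(19,1)·0.34^1·0.66^18 = 0.0036477
  k=2: C(19,2)·0.34^2·0.66^17 = 0.0169122
  k=3: C(19,3)·0.34^3·0.66^16 = 0.0493700
  k=4: C(19,4)·0.34^4·0.66^15 = 0.1017322
1 − 0.1720349 = 0.8279651

0.82797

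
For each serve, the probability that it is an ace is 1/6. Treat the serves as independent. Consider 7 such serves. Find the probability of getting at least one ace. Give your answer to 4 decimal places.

0.7209

P(at least one) = 1 − P(none) = 1 − (1 − 0.166667)^7
= 1 − 0.279082 = 0.720918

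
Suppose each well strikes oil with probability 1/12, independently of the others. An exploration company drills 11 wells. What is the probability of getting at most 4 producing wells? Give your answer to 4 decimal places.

0.9988

X ~ Binomial(11, 0.083333); P(X ≤ 4) = Σ C(11,k) p^k (1−p)^(11−k) over k:
  k=0: C(11,0)·0.083333^0·0.916667^11 = 0.383995
  k=1: C(11,1)·0.083333^1·0.916667^10 = 0.383995
  k=2: C(11,2)·0.083333^2·0.916667^9 = 0.174543
  k=3: C(11,3)·0.083333^3·0.916667^8 = 0.047603
  k=4: C(11,4)·0.083333^4·0.916667^7 = 0.008655
Total = 0.998792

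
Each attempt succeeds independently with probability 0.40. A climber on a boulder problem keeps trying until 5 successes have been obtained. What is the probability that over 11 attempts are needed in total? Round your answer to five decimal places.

Needing more than 11 attempts ⇔ fewer than 5 successes in the first 11. With X ~ Binomial(11, 0.40), P(Y > 11) = P(X ≤ 4).
  k=0: C(11,0)·0.40^0·0.60^11 = 0.0036280
  k=1: C(11,1)·0.40^1·0.60^10 = 0.0266051
  k=2: C(11,2)·0.40^2·0.60^9 = 0.0886837
  k=3: C(11,3)·0.40^3·0.60^8 = 0.1773674
  k=4: C(11,4)·0.40^4·0.60^7 = 0.2364899
P(X ≤ 4) = 0.5327742

0.53277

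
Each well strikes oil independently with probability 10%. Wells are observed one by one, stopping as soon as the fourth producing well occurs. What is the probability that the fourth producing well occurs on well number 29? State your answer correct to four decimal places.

0.0235

Y = trial on which the fourth success occurs; negative binomial, r=4, p=0.10.
P(Y=29) = C(28,3) · p^4 · (1−p)^25
= 3276 · 0.0001 · 0.07179 = 0.023518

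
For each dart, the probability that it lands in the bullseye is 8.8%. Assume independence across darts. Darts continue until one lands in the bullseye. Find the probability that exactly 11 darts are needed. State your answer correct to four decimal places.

Geometric (trials to first success), p = 0.088.
P(Y = 11) = (1−p)^10 · p = 0.39806 · 0.088 = 0.035029

0.0350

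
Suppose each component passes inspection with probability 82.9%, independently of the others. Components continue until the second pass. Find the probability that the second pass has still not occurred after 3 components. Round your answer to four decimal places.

Needing more than 3 components ⇔ fewer than 2 successes in the first 3. With X ~ Binomial(3, 0.829), P(Y > 3) = P(X ≤ 1).
  k=0: C(3,0)·0.829^0·0.171^3 = 0.005000
  k=1: C(3,1)·0.829^1·0.171^2 = 0.072722
P(X ≤ 1) = 0.077723

0.0777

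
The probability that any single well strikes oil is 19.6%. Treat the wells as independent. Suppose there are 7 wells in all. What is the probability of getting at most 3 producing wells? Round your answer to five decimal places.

0.96890

X ~ Binomial(7, 0.196); P(X ≤ 3) = Σ C(7,k) p^k (1−p)^(7−k) over k:
  k=0: C(7,0)·0.196^0·0.804^7 = 0.2171663
  k=1: C(7,1)·0.196^1·0.804^6 = 0.3705872
  k=2: C(7,2)·0.196^2·0.804^5 = 0.2710265
  k=3: C(7,3)·0.196^3·0.804^4 = 0.1101185
Total = 0.9688984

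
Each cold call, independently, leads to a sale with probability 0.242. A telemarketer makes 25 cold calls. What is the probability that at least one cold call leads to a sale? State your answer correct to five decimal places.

0.99902

P(at least one) = 1 − P(none) = 1 − (1 − 0.242)^25
= 1 − 0.0009811 = 0.9990189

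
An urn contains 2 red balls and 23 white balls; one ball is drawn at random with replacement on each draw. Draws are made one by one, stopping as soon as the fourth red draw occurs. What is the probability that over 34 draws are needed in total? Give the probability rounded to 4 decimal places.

Needing more than 34 draws ⇔ fewer than 4 successes in the first 34. With X ~ Binomial(34, 0.08), P(Y > 34) = P(X ≤ 3).
  k=0: C(34,0)·0.08^0·0.92^34 = 0.058720
  k=1: C(34,1)·0.08^1·0.92^33 = 0.173607
  k=2: C(34,2)·0.08^2·0.92^32 = 0.249088
  k=3: C(34,3)·0.08^3·0.92^31 = 0.231038
P(X ≤ 3) = 0.712454

0.7125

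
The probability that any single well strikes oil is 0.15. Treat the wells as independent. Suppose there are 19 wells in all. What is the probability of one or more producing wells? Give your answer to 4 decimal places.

P(at least one) = 1 − P(none) = 1 − (1 − 0.15)^19
= 1 − 0.045599 = 0.954401

0.9544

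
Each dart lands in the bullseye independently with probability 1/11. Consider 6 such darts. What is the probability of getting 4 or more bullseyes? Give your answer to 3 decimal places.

0.001

X ~ Binomial(6, 0.090909); P(X ≥ 4) = Σ C(6,k) p^k (1−p)^(6−k) over k:
  k=4: C(6,4)·0.090909^4·0.909091^2 = 0.00085
  k=5: C(6,5)·0.090909^5·0.909091^1 = 0.00003
  k=6: C(6,6)·0.090909^6·0.909091^0 = 0.00000
Total = 0.00088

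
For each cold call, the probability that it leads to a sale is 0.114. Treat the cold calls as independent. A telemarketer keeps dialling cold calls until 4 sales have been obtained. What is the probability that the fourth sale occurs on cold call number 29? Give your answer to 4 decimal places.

0.0268

Y = trial on which the fourth success occurs; negative binomial, r=4, p=0.114.
P(Y=29) = C(28,3) · p^4 · (1−p)^25
= 3276 · 0.0001689 · 0.048511 = 0.026841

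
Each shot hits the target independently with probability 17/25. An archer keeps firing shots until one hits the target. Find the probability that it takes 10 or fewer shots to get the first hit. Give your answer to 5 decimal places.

0.99999

Y = number of shots to the first success; geometric, p = 0.68.
P(Y ≤ 10) = 1 − (1−p)^10 = 1 − 0.0000113 = 0.9999887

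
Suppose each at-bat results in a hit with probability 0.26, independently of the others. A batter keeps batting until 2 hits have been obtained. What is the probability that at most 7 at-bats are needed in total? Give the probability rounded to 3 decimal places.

0.580

Finishing within 7 at-bats ⇔ at least 2 successes in the first 7. With X ~ Binomial(7, 0.26), P(Y ≤ 7) = 1 − P(X ≤ 1).
  k=0: C(7,0)·0.26^0·0.74^7 = 0.12151
  k=1: C(7,1)·0.26^1·0.74^6 = 0.29886
1 − 0.42037 = 0.57963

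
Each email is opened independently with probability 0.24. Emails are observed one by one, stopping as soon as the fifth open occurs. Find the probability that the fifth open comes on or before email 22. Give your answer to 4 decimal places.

0.6366

Finishing within 22 emails ⇔ at least 5 successes in the first 22. With X ~ Binomial(22, 0.24), P(Y ≤ 22) = 1 − P(X ≤ 4).
  k=0: C(22,0)·0.24^0·0.76^22 = 0.002387
  k=1: C(22,1)·0.24^1·0.76^21 = 0.016585
  k=2: C(22,2)·0.24^2·0.76^20 = 0.054993
  k=3: C(22,3)·0.24^3·0.76^19 = 0.115774
  k=4: C(22,4)·0.24^4·0.76^18 = 0.173662
1 − 0.363401 = 0.636599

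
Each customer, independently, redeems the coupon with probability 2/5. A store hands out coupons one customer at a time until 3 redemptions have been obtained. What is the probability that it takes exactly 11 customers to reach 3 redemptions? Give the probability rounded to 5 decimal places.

0.04837

Y = trial on which the third success occurs; negative binomial, r=3, p=0.40.
P(Y=11) = C(10,2) · p^3 · (1−p)^8
= 45 · 0.064 · 0.016796 = 0.0483729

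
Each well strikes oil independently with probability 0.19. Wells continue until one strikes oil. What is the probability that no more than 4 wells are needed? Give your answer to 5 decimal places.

0.56953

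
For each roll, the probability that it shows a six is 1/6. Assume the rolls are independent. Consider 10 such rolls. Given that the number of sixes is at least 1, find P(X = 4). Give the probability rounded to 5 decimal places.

0.06472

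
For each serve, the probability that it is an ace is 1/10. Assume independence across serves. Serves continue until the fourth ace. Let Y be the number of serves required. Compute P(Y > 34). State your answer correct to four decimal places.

0.5538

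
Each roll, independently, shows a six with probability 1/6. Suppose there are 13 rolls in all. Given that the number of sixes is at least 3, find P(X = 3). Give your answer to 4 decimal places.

0.5750

X ~ Binomial(13, 0.166667). Want P(X=3 | X≥3) = P(X=3) / P(X≥3).
P(X=3) = C(13,3)·0.166667^3·0.833333^10 = 0.213845
P(X≥3) = 1 − 0.093464 − 0.243006 − 0.291607 = 0.371923
Ratio = 0.213845 / 0.371923 = 0.574973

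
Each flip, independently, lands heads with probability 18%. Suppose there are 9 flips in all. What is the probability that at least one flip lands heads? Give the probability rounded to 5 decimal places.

P(at least one) = 1 − P(none) = 1 − (1 − 0.18)^9
= 1 − 0.1676196 = 0.8323804

0.83238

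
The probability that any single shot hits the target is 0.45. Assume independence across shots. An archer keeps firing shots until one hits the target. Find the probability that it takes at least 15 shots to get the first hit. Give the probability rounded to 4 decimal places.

Y = number of shots to the first success; geometric, p = 0.45.
P(Y > 14) = P(first 14 all fail) = (1−p)^14 = 0.000232

0.0002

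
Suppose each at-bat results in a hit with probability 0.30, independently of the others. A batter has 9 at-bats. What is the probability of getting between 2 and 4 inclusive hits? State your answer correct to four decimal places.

X ~ Binomial(9, 0.30); P(2 ≤ X ≤ 4) = Σ C(9,k) p^k (1−p)^(9−k) over k:
  k=2: C(9,2)·0.30^2·0.70^7 = 0.266828
  k=3: C(9,3)·0.30^3·0.70^6 = 0.266828
  k=4: C(9,4)·0.30^4·0.70^5 = 0.171532
Total = 0.705188

0.7052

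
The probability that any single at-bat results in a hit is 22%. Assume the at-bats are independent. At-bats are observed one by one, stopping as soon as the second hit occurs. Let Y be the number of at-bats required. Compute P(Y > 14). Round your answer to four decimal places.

0.1527

Needing more than 14 at-bats ⇔ fewer than 2 successes in the first 14. With X ~ Binomial(14, 0.22), P(Y > 14) = P(X ≤ 1).
  k=0: C(14,0)·0.22^0·0.78^14 = 0.030855
  k=1: C(14,1)·0.22^1·0.78^13 = 0.121837
P(X ≤ 1) = 0.152692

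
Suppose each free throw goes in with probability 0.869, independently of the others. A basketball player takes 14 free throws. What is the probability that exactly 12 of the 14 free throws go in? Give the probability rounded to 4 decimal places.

0.2896

X ~ Binomial(n=14, p=0.869).
P(X=12) = C(14,12) · p^12 · (1−p)^2
= 91 · 0.18545 · 0.017161 = 0.289615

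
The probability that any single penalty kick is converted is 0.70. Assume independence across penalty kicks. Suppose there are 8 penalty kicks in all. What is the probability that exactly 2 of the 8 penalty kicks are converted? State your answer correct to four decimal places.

X ~ Binomial(n=8, p=0.70).
P(X=2) = C(8,2) · p^2 · (1−p)^6
= 28 · 0.49 · 0.000729 = 0.010002

0.0100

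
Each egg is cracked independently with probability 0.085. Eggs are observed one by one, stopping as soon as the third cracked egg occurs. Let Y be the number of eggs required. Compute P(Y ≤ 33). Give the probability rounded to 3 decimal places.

0.540

Finishing within 33 eggs ⇔ at least 3 successes in the first 33. With X ~ Binomial(33, 0.085), P(Y ≤ 33) = 1 − P(X ≤ 2).
  k=0: C(33,0)·0.085^0·0.915^33 = 0.05332
  k=1: C(33,1)·0.085^1·0.915^32 = 0.16346
  k=2: C(33,2)·0.085^2·0.915^31 = 0.24295
1 − 0.45973 = 0.54027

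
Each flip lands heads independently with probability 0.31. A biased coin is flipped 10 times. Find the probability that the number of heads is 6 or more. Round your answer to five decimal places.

0.05511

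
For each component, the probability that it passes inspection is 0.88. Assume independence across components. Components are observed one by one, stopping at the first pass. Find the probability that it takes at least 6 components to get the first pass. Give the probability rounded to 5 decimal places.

0.00002

Y = number of components to the first success; geometric, p = 0.88.
P(Y > 5) = P(first 5 all fail) = (1−p)^5 = 0.0000249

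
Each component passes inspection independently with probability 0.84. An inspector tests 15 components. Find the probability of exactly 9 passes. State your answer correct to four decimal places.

X ~ Binomial(n=15, p=0.84).
P(X=9) = C(15,9) · p^9 · (1−p)^6
= 5005 · 0.20822 · 1.6777e-05 = 0.017484

0.0175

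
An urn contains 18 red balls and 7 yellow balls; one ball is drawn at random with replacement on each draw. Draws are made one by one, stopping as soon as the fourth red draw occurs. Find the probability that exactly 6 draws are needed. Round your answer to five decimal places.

0.21069

Y = trial on which the fourth success occurs; negative binomial, r=4, p=0.72.
P(Y=6) = C(5,3) · p^4 · (1−p)^2
= 10 · 0.26874 · 0.0784 = 0.2106910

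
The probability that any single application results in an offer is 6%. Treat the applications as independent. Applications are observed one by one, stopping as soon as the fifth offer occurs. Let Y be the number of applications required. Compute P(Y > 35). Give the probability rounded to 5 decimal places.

Needing more than 35 applications ⇔ fewer than 5 successes in the first 35. With X ~ Binomial(35, 0.06), P(Y > 35) = P(X ≤ 4).
  k=0: C(35,0)·0.06^0·0.94^35 = 0.1146766
  k=1: C(35,1)·0.06^1·0.94^34 = 0.2561924
  k=2: C(35,2)·0.06^2·0.94^33 = 0.2779961
  k=3: C(35,3)·0.06^3·0.94^32 = 0.1951887
  k=4: C(35,4)·0.06^4·0.94^31 = 0.0996708
P(X ≤ 4) = 0.9437247

0.94372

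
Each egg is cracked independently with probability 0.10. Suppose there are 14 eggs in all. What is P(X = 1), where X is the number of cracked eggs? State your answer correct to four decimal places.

0.3559

X ~ Binomial(n=14, p=0.10).
P(X=1) = C(14,1) · p^1 · (1−p)^13
= 14 · 0.1 · 0.25419 = 0.355861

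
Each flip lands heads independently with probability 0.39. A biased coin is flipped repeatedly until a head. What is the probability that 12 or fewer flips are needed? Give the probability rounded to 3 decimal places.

0.997

Y = number of flips to the first success; geometric, p = 0.39.
P(Y ≤ 12) = 1 − (1−p)^12 = 1 − 0.00265 = 0.99735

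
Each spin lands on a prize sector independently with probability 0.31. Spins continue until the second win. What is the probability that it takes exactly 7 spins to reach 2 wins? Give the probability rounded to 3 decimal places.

0.090

Y = trial on which the second success occurs; negative binomial, r=2, p=0.31.
P(Y=7) = C(6,1) · p^2 · (1−p)^5
= 6 · 0.0961 · 0.1564 = 0.09018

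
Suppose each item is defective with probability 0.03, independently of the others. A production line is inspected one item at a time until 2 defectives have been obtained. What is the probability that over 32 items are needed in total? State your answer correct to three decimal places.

0.751

Needing more than 32 items ⇔ fewer than 2 successes in the first 32. With X ~ Binomial(32, 0.03), P(Y > 32) = P(X ≤ 1).
  k=0: C(32,0)·0.03^0·0.97^32 = 0.37731
  k=1: C(32,1)·0.03^1·0.97^31 = 0.37342
P(X ≤ 1) = 0.75073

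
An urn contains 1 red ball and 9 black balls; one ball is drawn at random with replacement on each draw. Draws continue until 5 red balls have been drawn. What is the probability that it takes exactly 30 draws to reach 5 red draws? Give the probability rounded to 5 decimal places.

0.01705

Y = trial on which the fifth success occurs; negative binomial, r=5, p=0.10.
P(Y=30) = C(29,4) · p^5 · (1−p)^25
= 23751 · 1e-05 · 0.07179 = 0.0170508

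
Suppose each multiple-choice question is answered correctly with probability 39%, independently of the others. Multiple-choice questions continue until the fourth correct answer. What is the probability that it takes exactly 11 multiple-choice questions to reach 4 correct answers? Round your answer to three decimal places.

0.087

Y = trial on which the fourth success occurs; negative binomial, r=4, p=0.39.
P(Y=11) = C(10,3) · p^4 · (1−p)^7
= 120 · 0.023134 · 0.031427 = 0.08725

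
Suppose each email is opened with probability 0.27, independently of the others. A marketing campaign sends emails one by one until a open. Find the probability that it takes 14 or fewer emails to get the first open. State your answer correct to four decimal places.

0.9878

Y = number of emails to the first success; geometric, p = 0.27.
P(Y ≤ 14) = 1 − (1−p)^14 = 1 − 0.012205 = 0.987795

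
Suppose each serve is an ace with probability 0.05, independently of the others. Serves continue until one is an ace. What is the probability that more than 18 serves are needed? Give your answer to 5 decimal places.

Y = number of serves to the first success; geometric, p = 0.05.
P(Y > 18) = P(first 18 all fail) = (1−p)^18 = 0.3972143

0.39721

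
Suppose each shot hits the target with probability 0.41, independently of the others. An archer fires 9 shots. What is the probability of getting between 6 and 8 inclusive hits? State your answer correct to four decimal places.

X ~ Binomial(9, 0.41); P(6 ≤ X ≤ 8) = Σ C(9,k) p^k (1−p)^(9−k) over k:
  k=6: C(9,6)·0.41^6·0.59^3 = 0.081948
  k=7: C(9,7)·0.41^7·0.59^2 = 0.024406
  k=8: C(9,8)·0.41^8·0.59^1 = 0.004240
Total = 0.110594

0.1106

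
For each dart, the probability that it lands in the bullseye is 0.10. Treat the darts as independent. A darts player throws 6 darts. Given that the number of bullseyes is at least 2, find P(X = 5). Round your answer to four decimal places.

X ~ Binomial(6, 0.10). Want P(X=5 | X≥2) = P(X=5) / P(X≥2).
P(X=5) = C(6,5)·0.10^5·0.90^1 = 0.000054
P(X≥2) = 1 − 0.531441 − 0.354294 = 0.114265
Ratio = 0.000054 / 0.114265 = 0.000473

0.0005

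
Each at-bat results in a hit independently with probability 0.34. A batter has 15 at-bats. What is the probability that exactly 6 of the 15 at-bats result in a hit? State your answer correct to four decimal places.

X ~ Binomial(n=15, p=0.34).
P(X=6) = C(15,6) · p^6 · (1−p)^9
= 5005 · 0.0015448 · 0.023763 = 0.183727

0.1837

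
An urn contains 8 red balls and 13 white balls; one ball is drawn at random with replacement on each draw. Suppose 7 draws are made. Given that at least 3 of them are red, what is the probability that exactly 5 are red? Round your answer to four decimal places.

0.1200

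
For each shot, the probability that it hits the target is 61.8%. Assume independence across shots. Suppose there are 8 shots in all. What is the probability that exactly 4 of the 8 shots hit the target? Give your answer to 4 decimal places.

X ~ Binomial(n=8, p=0.618).
P(X=4) = C(8,4) · p^4 · (1−p)^4
= 70 · 0.14587 · 0.021294 = 0.217423

0.2174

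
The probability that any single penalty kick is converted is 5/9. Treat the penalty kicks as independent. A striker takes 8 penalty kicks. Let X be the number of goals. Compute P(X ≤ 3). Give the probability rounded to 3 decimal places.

0.250

X ~ Binomial(8, 0.555556); P(X ≤ 3) = Σ C(8,k) p^k (1−p)^(8−k) over k:
  k=0: C(8,0)·0.555556^0·0.444444^8 = 0.00152
  k=1: C(8,1)·0.555556^1·0.444444^7 = 0.01522
  k=2: C(8,2)·0.555556^2·0.444444^6 = 0.06661
  k=3: C(8,3)·0.555556^3·0.444444^5 = 0.16652
Total = 0.24987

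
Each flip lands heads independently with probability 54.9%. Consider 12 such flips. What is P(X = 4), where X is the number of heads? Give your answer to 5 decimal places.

0.07697

X ~ Binomial(n=12, p=0.549).
P(X=4) = C(12,4) · p^4 · (1−p)^8
= 495 · 0.090843 · 0.0017116 = 0.0769674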